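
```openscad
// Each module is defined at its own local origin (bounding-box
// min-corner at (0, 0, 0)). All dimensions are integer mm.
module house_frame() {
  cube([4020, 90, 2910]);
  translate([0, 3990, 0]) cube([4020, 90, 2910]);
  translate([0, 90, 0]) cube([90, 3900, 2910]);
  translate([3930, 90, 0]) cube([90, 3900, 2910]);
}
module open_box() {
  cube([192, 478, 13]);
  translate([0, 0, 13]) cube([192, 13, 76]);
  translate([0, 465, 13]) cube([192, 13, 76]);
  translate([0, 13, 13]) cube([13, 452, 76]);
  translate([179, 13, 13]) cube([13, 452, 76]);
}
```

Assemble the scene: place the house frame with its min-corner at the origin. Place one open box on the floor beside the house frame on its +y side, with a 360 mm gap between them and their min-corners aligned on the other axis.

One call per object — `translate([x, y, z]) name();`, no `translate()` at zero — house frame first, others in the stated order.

house_frame();
translate([0, 4440, 0]) open_box();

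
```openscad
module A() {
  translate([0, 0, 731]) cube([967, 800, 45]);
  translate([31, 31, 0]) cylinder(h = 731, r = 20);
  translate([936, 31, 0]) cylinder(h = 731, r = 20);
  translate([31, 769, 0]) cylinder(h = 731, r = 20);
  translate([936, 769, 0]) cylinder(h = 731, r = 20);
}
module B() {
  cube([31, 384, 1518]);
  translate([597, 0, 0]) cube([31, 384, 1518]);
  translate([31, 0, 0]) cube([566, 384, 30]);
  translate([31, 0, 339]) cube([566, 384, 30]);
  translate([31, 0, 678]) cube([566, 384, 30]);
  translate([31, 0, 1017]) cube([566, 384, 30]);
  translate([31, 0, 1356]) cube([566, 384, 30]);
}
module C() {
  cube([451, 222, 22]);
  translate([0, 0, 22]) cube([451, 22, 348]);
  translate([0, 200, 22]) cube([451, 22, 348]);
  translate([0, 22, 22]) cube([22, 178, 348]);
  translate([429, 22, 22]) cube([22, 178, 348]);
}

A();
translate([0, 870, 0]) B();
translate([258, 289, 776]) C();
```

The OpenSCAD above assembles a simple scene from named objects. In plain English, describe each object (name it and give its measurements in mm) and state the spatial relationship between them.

A is a rectangular dining table. The top is 967×800×45 mm with its upper surface at z = 776 mm. It stands on four round legs of 40 mm diameter, each leg's bounding box inset 11 mm from the nearest pair of top edges, running from the floor to the underside of the top.

B is an open bookshelf. Two side panels, each 31 mm thick, 384 mm deep and 1518 mm tall, stand 628 mm apart (outside-to-outside). Between them sit 5 shelves, each 30 mm thick and 384 mm deep, spanning the full gap between the sides. The bottom shelf rests on the floor (its underside at z = 0) and the clear gap between one shelf's top and the next shelf's underside is 309 mm.

C is an open storage box with external size 451×222×370 mm and wall thickness 22 mm (the base is also 22 mm thick). The base covers the whole footprint; the four walls stand on the base, with the y-facing walls full-width and the x-facing walls fitting between their inner faces.

The bookshelf is on the floor beside the table on its +y side. The open box is on top of the table, centred.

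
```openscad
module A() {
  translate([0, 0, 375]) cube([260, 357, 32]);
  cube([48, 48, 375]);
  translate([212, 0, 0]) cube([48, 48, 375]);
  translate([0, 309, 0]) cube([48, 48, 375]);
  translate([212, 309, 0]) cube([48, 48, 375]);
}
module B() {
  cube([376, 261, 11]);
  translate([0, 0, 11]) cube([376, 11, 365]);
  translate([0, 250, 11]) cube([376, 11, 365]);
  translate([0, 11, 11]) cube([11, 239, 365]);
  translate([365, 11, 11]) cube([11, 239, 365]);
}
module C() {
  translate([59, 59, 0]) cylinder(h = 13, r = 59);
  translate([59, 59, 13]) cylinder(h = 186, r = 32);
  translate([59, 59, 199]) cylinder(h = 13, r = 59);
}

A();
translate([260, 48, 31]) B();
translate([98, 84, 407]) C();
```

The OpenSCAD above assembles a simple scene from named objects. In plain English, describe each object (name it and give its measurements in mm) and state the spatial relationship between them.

A is a four-legged stool. The seat is 260×357 mm, 32 mm thick, top at z = 407 mm. It stands on four square legs, each 48×48 mm in cross-section, from z = 0 to the seat underside, each flush with a corner of the seat.

B is an open storage box with external size 376×261×376 mm and wall thickness 11 mm (the base is also 11 mm thick). The base covers the whole footprint; the four walls stand on the base, with the y-facing walls full-width and the x-facing walls fitting between their inner faces.

C is a spool: two coaxial disc flanges of radius 59 mm and thickness 13 mm, joined by a core cylinder of radius 32 mm and height 186 mm. The lower flange rests on z = 0 and the three cylinders share a vertical axis.

The open box is beside the stool with their tops flush at z = 407. The spool is on top of the stool.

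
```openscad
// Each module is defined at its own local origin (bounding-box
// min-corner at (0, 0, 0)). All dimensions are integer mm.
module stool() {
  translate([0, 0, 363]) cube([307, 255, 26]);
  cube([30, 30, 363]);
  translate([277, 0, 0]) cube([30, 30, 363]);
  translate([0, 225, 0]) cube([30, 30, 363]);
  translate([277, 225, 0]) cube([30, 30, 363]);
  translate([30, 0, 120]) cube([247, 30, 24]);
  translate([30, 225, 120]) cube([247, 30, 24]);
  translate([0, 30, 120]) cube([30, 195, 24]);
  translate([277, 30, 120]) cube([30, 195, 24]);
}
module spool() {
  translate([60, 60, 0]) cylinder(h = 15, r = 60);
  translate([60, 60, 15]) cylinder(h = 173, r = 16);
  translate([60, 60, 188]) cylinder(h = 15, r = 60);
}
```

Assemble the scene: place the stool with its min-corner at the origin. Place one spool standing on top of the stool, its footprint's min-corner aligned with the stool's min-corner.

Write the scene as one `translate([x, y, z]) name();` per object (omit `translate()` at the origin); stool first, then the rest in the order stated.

stool();
translate([0, 0, 389]) spool();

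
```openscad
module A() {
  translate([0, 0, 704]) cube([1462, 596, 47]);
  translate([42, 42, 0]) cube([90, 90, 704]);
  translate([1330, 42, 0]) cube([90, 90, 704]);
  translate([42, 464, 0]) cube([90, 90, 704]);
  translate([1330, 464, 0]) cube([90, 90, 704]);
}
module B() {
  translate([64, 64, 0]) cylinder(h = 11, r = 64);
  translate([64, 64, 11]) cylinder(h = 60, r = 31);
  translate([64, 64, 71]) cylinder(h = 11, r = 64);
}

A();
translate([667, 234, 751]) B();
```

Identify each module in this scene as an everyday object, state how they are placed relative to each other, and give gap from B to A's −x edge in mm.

A is a table. B is a spool. The spool is on top of the table, centred. The gap from the spool to the table's −x edge is 667 mm.

The spool's min-x is at 667; the table's min-x is 0; gap = 667 mm.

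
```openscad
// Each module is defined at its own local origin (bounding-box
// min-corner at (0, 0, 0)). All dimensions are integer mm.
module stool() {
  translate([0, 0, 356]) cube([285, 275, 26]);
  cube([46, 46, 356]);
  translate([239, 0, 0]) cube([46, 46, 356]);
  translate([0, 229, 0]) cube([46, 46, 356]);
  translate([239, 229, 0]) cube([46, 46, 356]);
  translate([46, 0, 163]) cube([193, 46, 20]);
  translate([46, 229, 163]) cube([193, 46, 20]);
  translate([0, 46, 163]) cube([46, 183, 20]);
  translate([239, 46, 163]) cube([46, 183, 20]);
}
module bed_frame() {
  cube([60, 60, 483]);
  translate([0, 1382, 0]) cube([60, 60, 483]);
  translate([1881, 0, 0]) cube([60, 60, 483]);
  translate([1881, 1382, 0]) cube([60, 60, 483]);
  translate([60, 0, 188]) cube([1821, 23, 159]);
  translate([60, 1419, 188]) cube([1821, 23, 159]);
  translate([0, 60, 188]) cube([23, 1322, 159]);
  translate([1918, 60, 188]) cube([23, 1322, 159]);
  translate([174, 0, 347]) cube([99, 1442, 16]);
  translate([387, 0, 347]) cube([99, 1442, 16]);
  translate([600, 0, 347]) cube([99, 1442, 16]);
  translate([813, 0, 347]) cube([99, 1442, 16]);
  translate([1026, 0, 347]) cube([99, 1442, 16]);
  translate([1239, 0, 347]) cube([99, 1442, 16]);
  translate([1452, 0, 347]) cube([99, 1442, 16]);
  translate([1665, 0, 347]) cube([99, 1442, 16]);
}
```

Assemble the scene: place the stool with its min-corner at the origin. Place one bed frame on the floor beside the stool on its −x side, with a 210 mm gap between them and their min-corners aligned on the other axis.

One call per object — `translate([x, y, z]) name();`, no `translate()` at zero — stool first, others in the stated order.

stool();
translate([-2151, 0, 0]) bed_frame();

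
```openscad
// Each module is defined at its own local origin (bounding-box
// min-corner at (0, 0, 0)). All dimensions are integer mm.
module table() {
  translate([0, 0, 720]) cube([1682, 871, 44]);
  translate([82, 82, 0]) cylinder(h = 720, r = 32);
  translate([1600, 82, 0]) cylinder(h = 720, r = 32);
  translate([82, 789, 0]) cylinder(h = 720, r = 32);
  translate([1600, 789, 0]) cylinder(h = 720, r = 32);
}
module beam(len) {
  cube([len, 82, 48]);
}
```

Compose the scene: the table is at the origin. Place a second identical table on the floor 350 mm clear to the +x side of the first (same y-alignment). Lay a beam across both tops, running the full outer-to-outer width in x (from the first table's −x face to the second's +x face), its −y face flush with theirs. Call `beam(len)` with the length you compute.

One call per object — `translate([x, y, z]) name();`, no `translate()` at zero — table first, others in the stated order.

table();
translate([2032, 0, 0]) table();
translate([0, 0, 764]) beam(3714);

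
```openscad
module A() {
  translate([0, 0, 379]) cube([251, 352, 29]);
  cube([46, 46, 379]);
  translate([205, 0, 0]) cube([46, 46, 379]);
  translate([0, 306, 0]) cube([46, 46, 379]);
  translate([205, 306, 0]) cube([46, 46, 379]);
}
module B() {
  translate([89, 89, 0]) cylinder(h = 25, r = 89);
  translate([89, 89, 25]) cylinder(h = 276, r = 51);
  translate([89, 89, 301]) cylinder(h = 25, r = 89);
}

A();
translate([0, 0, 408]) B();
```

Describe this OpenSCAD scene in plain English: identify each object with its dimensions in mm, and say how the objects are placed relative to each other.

A is a four-legged stool. The seat is a 251×352×29 mm slab whose top surface is at z = 408 mm; four square legs, each 46×46 mm in cross-section, run from the floor (z = 0) to the underside of the seat, each flush with a corner of the seat.

B is a spool: two coaxial disc flanges of radius 89 mm and thickness 25 mm, joined by a core cylinder of radius 51 mm and height 276 mm. The lower flange rests on z = 0 and the three cylinders share a vertical axis.

The spool is on top of the stool.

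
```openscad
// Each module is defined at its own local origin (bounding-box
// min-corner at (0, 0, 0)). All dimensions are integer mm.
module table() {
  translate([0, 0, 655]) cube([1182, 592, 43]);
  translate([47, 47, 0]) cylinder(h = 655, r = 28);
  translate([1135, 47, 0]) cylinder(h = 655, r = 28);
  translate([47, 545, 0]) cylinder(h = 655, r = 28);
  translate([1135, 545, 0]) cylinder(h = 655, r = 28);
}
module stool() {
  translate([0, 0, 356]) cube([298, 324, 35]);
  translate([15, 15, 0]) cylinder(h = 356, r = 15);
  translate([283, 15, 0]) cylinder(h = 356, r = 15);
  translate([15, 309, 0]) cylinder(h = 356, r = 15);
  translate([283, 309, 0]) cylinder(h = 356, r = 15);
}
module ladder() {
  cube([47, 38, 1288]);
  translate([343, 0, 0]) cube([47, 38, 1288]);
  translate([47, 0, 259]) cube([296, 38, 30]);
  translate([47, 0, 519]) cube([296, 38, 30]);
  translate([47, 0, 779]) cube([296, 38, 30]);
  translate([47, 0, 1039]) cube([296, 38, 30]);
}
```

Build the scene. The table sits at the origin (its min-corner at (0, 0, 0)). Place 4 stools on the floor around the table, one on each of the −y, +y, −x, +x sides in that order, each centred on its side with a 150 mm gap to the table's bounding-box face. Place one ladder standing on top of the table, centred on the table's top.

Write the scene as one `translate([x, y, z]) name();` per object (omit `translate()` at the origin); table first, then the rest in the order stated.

table();
translate([442, -474, 0]) stool();
translate([442, 742, 0]) stool();
translate([-448, 134, 0]) stool();
translate([1332, 134, 0]) stool();
translate([396, 277, 698]) ladder();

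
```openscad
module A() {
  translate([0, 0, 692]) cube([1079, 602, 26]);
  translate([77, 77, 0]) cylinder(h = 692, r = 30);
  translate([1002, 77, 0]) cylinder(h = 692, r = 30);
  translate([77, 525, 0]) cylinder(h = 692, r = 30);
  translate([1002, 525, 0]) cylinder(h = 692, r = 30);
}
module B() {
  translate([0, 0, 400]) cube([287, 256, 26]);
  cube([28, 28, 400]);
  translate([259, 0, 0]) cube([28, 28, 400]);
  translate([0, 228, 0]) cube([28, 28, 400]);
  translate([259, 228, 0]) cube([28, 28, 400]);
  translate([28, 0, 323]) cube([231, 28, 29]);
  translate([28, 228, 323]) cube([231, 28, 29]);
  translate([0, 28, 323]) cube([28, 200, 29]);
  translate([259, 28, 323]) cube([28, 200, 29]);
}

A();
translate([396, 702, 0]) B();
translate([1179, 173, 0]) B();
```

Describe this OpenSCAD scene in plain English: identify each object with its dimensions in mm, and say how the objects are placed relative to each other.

A is a table: top 1079 mm (x) × 602 mm (y), 26 mm thick, upper face at z = 718 mm, on four round legs of 60 mm diameter, each leg's bounding box inset 47 mm from the nearest pair of top edges, running from z = 0 to the bottom of the top.

B is a simple wooden stool: a rectangular seat 287 mm (x) by 256 mm (y), 26 mm thick, top face at z = 426 mm, on four square legs, each 28×28 mm in cross-section. The legs rest on z = 0, each flush with a corner of the seat. Four stretchers, 28 mm wide and 29 mm tall, connect adjacent legs with their undersides at z = 323 mm, each running between the inner faces of the legs it joins and aligned with the legs' outer faces on the other axis.

Two stools sit around the table at the +y, +x sides.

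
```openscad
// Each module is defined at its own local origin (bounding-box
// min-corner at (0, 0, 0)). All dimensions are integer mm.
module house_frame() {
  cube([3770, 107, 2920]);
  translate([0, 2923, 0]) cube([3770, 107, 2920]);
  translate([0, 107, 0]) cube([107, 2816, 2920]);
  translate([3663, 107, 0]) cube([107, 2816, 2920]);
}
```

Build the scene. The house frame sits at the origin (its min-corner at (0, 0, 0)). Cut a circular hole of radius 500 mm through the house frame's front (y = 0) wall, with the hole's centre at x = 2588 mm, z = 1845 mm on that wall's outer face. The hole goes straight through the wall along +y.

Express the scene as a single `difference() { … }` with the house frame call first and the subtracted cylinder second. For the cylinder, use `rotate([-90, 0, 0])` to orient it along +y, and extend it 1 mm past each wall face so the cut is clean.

difference() {
  house_frame();
  translate([2588, -1, 1845]) rotate([-90, 0, 0]) cylinder(h = 109, r = 500);
}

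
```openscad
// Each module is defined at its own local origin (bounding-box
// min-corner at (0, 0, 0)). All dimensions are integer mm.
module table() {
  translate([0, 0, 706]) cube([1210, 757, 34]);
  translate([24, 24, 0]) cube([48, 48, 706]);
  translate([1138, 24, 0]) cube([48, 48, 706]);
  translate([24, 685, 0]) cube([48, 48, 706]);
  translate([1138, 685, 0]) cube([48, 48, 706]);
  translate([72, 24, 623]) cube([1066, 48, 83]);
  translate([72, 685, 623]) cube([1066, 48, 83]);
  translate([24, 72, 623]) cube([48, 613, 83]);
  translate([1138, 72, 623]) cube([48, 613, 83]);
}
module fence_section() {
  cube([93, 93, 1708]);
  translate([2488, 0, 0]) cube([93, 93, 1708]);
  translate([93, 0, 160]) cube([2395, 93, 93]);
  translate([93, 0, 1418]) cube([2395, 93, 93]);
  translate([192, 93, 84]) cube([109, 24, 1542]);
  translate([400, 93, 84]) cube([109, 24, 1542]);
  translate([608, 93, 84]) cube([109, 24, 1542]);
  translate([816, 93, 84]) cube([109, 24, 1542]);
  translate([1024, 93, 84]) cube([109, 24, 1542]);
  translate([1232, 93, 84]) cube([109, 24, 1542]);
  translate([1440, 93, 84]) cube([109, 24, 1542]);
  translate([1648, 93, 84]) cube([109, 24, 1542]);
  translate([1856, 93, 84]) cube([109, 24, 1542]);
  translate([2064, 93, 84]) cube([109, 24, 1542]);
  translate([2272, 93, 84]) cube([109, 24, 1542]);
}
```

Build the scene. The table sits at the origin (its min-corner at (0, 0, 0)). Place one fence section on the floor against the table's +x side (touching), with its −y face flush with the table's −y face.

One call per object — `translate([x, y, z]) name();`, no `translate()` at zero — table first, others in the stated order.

table();
translate([1210, 0, 0]) fence_section();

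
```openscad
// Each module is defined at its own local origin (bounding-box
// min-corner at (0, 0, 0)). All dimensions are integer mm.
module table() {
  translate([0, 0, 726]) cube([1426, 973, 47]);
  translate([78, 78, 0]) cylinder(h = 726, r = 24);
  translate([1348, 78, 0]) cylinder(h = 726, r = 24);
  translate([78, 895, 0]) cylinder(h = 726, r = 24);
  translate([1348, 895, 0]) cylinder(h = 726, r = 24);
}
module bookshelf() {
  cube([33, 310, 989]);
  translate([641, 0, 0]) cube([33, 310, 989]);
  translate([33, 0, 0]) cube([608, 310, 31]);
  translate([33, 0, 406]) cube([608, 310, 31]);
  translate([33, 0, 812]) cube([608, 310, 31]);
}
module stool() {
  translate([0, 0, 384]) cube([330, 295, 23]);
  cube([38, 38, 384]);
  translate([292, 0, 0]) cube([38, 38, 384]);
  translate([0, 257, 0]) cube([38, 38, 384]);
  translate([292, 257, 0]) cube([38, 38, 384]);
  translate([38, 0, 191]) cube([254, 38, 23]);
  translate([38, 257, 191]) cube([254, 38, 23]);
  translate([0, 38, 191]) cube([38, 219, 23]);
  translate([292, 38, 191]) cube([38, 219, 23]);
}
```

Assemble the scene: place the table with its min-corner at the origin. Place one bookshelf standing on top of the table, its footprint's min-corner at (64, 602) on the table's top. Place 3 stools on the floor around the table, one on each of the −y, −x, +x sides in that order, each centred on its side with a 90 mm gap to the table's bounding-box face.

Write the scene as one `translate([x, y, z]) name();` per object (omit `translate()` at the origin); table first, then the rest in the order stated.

table();
translate([64, 602, 773]) bookshelf();
translate([548, -385, 0]) stool();
translate([-420, 339, 0]) stool();
translate([1516, 339, 0]) stool();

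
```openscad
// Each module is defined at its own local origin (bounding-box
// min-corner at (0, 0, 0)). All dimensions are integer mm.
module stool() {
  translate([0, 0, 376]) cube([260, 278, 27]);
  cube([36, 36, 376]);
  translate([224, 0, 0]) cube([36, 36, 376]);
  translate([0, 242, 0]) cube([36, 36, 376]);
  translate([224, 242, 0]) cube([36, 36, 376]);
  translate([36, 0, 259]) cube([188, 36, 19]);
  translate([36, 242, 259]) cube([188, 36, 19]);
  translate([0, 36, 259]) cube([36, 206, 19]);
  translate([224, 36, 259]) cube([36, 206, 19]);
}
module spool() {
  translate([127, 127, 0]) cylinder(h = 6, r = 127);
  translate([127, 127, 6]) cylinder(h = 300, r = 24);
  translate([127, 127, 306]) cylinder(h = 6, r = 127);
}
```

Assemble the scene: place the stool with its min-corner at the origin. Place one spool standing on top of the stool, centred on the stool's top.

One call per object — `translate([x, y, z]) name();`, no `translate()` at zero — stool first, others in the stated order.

stool();
translate([3, 12, 403]) spool();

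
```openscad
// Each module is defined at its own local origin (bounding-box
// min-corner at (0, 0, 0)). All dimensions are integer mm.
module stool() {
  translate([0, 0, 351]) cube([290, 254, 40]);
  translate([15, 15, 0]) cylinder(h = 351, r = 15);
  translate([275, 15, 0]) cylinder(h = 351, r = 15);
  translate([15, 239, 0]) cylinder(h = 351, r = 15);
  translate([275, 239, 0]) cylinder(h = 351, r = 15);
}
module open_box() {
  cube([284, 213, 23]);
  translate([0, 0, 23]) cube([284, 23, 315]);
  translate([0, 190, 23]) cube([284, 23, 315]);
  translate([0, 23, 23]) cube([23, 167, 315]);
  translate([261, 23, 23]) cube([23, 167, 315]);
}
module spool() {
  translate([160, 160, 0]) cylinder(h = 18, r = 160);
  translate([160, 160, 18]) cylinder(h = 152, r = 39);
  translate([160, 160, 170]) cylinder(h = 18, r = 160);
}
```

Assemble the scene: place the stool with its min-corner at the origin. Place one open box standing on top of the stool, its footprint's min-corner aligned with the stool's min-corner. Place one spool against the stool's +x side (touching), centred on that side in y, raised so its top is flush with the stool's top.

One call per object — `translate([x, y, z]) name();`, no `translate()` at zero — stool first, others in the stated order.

stool();
translate([0, 0, 391]) open_box();
translate([290, -33, 203]) spool();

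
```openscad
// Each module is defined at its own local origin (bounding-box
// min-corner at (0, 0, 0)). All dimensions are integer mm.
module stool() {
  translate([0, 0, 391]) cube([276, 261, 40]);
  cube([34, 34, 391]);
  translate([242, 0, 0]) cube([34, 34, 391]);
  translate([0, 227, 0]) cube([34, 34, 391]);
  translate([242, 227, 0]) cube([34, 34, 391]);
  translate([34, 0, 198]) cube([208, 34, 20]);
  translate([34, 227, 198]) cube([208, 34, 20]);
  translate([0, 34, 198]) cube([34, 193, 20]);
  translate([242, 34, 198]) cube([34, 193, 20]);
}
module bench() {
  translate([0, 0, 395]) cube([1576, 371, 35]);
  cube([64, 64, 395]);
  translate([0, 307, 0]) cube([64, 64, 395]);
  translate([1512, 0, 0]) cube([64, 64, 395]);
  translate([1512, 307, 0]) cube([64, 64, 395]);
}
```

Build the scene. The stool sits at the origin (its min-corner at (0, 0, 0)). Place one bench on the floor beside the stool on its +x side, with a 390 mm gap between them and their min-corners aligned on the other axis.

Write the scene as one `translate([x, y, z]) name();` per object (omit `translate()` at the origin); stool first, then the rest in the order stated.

stool();
translate([666, 0, 0]) bench();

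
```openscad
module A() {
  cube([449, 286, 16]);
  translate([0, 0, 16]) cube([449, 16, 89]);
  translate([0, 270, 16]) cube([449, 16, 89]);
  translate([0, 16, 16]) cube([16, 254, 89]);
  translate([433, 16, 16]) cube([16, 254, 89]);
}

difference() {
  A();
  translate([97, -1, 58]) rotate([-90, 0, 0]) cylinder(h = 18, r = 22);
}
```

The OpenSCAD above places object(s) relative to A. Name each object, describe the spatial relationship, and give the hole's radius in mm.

The subtracted cylinder has r = 22 mm.

A is an open box. The open box has a circular hole through its front wall. The hole's radius is 22 mm.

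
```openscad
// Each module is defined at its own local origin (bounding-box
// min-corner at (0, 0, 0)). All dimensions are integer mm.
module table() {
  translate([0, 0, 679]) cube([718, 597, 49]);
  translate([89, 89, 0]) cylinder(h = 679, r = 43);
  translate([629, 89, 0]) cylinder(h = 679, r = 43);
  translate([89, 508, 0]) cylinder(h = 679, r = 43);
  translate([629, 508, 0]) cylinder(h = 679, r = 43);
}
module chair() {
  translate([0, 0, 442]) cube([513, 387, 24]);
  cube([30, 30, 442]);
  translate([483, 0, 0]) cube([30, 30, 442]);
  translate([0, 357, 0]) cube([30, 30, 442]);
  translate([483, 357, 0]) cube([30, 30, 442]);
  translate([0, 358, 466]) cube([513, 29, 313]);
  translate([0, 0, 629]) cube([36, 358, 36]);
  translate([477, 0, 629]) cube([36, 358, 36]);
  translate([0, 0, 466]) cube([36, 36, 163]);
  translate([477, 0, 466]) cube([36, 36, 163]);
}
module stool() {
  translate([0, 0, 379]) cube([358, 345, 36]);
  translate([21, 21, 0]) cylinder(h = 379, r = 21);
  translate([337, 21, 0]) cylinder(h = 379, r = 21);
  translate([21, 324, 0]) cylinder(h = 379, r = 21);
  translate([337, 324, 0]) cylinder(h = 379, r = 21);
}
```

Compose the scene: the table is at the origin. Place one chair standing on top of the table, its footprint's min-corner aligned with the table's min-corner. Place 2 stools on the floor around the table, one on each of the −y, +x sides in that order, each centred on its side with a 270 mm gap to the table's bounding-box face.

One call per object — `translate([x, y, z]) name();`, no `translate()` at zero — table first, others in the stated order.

table();
translate([0, 0, 728]) chair();
translate([180, -615, 0]) stool();
translate([988, 126, 0]) stool();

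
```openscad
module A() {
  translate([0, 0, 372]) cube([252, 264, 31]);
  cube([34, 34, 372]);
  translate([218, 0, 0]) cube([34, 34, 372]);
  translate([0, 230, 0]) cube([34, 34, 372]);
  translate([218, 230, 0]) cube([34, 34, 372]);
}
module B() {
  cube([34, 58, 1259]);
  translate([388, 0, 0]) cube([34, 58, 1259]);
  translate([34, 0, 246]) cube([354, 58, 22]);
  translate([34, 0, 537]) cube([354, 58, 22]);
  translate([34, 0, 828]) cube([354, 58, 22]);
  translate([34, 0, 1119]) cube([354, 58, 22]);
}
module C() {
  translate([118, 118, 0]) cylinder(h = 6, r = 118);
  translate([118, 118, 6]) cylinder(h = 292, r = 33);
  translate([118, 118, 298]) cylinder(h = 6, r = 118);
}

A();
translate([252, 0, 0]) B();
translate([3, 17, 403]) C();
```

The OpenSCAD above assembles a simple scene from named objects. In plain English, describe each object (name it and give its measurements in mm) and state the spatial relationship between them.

A is a four-legged stool. The seat is a 252×264×31 mm slab whose top surface is at z = 403 mm; four square legs, each 34×34 mm in cross-section, run from the floor (z = 0) to the underside of the seat, each flush with a corner of the seat.

B is a wooden ladder with two side rails of 34×58 mm section and 1259 mm height, set 422 mm apart overall. Between them run 4 rectangular rungs (58 mm deep, 22 mm thick), front faces flush with the rails' −y face. The bottom of the first rung is 246 mm above the floor and each subsequent rung is 291 mm higher than the one below.

C is a spool: two coaxial disc flanges of radius 118 mm and thickness 6 mm, joined by a core cylinder of radius 33 mm and height 292 mm. The lower flange rests on z = 0 and the three cylinders share a vertical axis.

The ladder is against the stool's +x side, with their −y faces flush. The spool is on top of the stool.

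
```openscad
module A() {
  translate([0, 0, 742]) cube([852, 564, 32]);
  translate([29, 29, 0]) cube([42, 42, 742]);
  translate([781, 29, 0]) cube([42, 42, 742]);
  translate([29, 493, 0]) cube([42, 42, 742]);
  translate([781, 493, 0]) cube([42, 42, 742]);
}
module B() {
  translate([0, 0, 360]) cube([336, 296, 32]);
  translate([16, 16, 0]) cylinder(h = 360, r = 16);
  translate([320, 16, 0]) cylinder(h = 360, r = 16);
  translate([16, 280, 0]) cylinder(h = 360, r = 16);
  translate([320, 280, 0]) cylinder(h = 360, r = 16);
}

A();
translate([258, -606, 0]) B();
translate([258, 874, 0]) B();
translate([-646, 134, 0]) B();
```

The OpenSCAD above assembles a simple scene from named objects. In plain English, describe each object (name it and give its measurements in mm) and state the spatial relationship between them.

A is a table: top 852 mm (x) × 564 mm (y), 32 mm thick, upper face at z = 774 mm, on four 42×42 mm square legs, each inset 29 mm from the nearest pair of top edges, running from z = 0 to the bottom of the top.

B is a four-legged stool. The seat is 336×296 mm, 32 mm thick, top at z = 392 mm. It stands on four round legs, each 32 mm in diameter, from z = 0 to the seat underside, each leg's axis is inset half a diameter from the nearest pair of seat edges (so the leg's bounding box is flush with the corner).

Three stools sit around the table at the −y, +y, −x sides.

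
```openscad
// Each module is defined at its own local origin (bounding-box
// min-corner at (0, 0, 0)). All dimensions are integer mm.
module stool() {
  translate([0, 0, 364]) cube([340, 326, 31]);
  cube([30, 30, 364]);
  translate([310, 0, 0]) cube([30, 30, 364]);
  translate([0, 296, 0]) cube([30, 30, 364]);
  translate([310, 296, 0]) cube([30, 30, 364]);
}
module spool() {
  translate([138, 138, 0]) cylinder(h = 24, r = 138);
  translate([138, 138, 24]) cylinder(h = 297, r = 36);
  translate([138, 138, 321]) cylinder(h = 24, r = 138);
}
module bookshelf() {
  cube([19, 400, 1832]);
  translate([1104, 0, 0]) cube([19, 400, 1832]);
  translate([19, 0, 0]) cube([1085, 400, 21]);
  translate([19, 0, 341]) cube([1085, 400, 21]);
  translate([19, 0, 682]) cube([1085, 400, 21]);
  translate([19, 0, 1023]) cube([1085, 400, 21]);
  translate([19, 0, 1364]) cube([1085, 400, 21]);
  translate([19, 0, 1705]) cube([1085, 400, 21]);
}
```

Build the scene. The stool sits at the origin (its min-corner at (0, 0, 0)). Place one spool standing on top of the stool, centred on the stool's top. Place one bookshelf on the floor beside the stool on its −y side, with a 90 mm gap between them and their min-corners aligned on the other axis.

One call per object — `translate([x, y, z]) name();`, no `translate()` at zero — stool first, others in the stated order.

stool();
translate([32, 25, 395]) spool();
translate([0, -490, 0]) bookshelf();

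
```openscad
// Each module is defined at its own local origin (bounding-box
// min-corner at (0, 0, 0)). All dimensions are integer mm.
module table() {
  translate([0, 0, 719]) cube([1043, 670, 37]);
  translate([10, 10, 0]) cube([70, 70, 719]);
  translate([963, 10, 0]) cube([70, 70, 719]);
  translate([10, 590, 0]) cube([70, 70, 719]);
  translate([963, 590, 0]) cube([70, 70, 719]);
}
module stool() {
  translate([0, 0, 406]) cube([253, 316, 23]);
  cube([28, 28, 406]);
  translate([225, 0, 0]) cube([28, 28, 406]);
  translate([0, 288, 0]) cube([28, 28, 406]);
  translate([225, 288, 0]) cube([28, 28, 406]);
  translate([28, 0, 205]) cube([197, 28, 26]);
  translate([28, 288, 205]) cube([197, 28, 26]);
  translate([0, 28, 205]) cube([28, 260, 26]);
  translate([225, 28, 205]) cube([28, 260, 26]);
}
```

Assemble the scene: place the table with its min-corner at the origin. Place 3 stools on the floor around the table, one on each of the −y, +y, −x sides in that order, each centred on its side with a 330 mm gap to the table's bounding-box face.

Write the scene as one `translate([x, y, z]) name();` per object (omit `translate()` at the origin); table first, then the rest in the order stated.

table();
translate([395, -646, 0]) stool();
translate([395, 1000, 0]) stool();
translate([-583, 177, 0]) stool();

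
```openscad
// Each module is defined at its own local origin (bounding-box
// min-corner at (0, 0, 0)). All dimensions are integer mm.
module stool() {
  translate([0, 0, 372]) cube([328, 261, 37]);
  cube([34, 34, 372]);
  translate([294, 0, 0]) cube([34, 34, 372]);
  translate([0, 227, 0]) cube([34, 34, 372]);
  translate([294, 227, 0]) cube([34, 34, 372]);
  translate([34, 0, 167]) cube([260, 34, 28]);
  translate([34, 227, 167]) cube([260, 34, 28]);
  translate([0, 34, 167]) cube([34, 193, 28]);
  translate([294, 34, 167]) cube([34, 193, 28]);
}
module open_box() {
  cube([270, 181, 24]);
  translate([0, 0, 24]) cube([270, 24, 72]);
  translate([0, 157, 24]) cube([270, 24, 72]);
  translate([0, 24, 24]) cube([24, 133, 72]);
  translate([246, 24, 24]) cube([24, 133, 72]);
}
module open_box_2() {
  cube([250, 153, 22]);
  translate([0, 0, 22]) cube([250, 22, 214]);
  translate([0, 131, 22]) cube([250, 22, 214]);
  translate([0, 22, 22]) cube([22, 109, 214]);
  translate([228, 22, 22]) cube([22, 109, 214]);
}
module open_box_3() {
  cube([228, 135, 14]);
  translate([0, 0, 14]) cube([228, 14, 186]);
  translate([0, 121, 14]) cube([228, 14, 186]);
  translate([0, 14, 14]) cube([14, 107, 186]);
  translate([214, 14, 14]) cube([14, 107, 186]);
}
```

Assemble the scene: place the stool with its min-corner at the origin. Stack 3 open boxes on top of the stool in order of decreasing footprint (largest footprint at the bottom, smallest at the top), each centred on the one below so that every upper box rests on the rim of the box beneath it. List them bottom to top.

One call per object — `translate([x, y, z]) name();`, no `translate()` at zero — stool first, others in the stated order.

stool();
translate([29, 40, 409]) open_box();
translate([39, 54, 505]) open_box_2();
translate([50, 63, 741]) open_box_3();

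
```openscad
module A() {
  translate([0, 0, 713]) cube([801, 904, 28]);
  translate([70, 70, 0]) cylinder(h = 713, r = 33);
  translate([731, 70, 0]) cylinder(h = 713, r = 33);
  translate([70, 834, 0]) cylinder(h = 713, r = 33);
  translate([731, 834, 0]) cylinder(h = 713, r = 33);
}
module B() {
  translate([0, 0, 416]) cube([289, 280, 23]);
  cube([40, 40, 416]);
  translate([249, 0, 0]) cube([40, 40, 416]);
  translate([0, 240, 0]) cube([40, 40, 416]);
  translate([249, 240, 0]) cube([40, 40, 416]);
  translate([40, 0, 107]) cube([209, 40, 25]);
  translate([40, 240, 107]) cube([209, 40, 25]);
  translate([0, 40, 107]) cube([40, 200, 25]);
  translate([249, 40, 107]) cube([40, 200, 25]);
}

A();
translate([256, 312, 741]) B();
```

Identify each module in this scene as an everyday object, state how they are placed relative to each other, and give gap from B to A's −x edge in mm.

The stool's min-x is at 256; the table's min-x is 0; gap = 256 mm.

A is a table. B is a stool. The stool is on top of the table, centred. The gap from the stool to the table's −x edge is 256 mm.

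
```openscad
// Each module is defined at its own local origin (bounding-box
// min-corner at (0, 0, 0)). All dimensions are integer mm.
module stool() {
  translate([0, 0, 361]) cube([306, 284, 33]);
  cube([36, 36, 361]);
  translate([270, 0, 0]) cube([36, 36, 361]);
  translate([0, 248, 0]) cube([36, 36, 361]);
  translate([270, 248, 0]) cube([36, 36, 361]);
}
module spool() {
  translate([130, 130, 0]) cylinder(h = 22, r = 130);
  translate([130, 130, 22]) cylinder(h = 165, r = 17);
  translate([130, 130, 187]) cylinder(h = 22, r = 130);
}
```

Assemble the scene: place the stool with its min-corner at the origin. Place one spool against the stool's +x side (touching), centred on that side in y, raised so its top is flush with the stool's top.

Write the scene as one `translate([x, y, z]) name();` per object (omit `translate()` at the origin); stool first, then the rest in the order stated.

stool();
translate([306, 12, 185]) spool();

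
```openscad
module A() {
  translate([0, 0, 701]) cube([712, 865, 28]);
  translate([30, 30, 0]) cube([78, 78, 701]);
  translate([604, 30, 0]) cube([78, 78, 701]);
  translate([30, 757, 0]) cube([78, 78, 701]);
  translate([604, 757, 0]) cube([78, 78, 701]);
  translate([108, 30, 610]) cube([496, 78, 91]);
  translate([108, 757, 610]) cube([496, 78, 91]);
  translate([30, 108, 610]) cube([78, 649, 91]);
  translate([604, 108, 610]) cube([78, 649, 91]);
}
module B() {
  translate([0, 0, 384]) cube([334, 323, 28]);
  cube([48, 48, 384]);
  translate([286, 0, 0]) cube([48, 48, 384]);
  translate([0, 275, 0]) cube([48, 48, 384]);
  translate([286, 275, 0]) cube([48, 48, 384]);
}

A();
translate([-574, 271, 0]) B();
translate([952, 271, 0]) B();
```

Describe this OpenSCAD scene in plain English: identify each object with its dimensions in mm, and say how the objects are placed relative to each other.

A is a rectangular dining table. The top is 712×865×28 mm with its upper surface at z = 729 mm. It stands on four 78×78 mm square legs, each inset 30 mm from the nearest pair of top edges, running from the floor to the underside of the top. Four apron rails, 78 mm thick and 91 mm tall, run between adjacent legs with their top edges flush with the underside of the top and their outer faces flush with the legs' outer faces.

B is a four-legged stool. The seat is a 334×323×28 mm slab whose top surface is at z = 412 mm; four square legs, each 48×48 mm in cross-section, run from the floor (z = 0) to the underside of the seat, each flush with a corner of the seat.

Two stools sit around the table at the −x, +x sides.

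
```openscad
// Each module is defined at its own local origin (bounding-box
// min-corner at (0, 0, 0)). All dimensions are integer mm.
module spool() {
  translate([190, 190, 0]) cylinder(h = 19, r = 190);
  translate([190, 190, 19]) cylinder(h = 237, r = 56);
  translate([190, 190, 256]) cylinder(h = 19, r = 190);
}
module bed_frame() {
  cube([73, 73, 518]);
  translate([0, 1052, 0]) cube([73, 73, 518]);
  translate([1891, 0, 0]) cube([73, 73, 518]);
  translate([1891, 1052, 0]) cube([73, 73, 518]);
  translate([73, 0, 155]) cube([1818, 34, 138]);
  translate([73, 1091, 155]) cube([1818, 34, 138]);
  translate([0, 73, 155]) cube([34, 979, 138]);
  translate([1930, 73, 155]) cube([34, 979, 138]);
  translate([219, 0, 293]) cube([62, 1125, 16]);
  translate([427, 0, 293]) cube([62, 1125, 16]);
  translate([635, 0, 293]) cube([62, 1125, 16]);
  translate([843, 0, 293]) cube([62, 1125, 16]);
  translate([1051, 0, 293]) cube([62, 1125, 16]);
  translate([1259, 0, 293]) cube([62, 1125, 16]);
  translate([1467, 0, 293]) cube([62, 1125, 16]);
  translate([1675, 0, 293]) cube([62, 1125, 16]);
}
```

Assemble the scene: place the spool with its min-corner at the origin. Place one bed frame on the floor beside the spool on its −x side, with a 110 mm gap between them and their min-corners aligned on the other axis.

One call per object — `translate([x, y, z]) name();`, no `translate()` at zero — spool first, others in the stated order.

spool();
translate([-2074, 0, 0]) bed_frame();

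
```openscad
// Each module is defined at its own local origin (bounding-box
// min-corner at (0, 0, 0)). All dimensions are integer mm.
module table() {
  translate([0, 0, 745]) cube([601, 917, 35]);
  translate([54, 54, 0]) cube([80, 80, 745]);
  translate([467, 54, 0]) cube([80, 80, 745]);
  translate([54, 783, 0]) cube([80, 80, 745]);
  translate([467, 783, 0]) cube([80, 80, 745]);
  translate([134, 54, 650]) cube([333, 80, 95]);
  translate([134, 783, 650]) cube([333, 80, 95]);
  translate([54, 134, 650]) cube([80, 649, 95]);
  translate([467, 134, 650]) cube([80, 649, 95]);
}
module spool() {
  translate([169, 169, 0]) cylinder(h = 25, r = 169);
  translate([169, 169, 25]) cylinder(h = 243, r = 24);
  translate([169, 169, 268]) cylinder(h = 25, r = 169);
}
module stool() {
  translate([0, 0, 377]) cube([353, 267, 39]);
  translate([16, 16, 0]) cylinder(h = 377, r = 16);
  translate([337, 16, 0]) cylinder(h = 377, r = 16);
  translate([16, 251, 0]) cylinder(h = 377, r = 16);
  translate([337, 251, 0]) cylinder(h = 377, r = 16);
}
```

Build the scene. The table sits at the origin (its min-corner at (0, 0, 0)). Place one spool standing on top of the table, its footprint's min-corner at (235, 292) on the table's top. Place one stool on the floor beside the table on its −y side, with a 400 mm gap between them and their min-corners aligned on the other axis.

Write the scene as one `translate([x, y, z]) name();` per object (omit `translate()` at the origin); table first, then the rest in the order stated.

table();
translate([235, 292, 780]) spool();
translate([0, -667, 0]) stool();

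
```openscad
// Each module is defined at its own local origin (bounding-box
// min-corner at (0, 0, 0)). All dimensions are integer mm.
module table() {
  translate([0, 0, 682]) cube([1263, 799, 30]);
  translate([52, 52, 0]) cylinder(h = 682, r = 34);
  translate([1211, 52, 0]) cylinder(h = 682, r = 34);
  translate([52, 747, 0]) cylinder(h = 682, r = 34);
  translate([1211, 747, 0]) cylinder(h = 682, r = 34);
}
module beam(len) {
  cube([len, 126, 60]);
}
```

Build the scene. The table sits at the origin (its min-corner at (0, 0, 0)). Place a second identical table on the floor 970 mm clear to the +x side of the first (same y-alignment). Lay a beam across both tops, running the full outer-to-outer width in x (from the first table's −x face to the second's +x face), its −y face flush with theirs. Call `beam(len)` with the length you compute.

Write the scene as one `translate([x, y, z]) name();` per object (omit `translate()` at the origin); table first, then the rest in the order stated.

table();
translate([2233, 0, 0]) table();
translate([0, 0, 712]) beam(3496);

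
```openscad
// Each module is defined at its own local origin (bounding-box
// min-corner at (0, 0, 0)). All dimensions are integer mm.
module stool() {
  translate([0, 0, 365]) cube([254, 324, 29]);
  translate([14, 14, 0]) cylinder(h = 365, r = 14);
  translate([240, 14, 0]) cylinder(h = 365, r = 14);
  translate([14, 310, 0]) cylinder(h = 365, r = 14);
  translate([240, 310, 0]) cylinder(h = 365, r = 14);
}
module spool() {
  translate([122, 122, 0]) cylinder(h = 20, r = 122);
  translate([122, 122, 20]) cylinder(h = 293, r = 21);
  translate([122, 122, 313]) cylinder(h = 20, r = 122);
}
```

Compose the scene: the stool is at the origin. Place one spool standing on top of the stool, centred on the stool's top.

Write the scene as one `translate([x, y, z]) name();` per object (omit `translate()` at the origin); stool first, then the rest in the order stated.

stool();
translate([5, 40, 394]) spool();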